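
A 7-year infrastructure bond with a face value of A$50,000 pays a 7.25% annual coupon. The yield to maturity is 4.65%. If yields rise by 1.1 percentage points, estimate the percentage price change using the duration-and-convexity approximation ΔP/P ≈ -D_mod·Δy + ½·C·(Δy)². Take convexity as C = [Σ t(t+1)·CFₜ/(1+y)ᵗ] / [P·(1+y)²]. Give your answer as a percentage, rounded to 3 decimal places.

With y = 0.0465:
  t   CF        PV=CF/(1+0.0465)^t    t·PV        t(t+1)·PV
  1     3,625.00     3,463.9274     3,463.9274       6,927.8548
  2     3,625.00     3,310.0118     6,620.0237      19,860.0710
  3     3,625.00     3,162.9353     9,488.8060      37,955.2240
  4     3,625.00     3,022.3940    12,089.5760      60,447.8802
  5     3,625.00     2,888.0975    14,440.4874      86,642.9244
  6     3,625.00     2,759.7683    16,558.6095     115,910.2667
  7    53,625.00    39,011.5024   273,080.5171   2,184,644.1365
  Σ                 57,618.6367   335,741.9471   2,512,388.3576
P = 57,618.6367; D_Mac = 5.82697 yrs; D_mod = 5.56805 yrs; C = 39.81487.
Duration effect: -5.56805 × (+0.011) = -0.061249
Convexity effect: 0.5 × 39.81487 × (0.011)² = +0.0024088
ΔP/P ≈ -0.061249 + 0.0024088 = -0.058840 = -5.8840%.

-5.884%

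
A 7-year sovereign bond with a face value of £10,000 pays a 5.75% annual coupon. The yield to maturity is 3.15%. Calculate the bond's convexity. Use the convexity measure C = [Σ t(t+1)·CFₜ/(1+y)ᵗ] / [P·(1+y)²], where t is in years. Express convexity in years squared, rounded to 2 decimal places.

With y = 0.0315:
  t   CF        PV=CF/(1+0.0315)^t    t·PV        t(t+1)·PV
  1       575.00       557.4406       557.4406       1,114.8812
  2       575.00       540.4175     1,080.8349       3,242.5048
  3       575.00       523.9142     1,571.7425       6,286.9701
  4       575.00       507.9149     2,031.6594      10,158.2971
  5       575.00       492.4041     2,462.0206      14,772.1238
  6       575.00       477.3671     2,864.2024      20,049.4167
  7    10,575.00     8,511.2971    59,579.0796     476,632.6369
  Σ                 11,610.7554    70,146.9801     532,256.8306
P = 11,610.7554.
Convexity = Σ t(t+1)·PV / [P·(1+y)²] = 532,256.8306 / (11,610.7554 × 1.063992) = 43.08462.

43.08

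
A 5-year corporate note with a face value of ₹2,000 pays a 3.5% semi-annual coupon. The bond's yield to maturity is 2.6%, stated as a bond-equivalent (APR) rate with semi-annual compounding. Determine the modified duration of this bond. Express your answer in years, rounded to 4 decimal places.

4.5799 years

Periodic yield y = 0.013. First find Macaulay duration:
  t   CF        PV=CF/(1+0.013)^t    t·PV
  1        35.00        34.5508        34.5508
  2        35.00        34.1074        68.2149
  3        35.00        33.6697       101.0092
  4        35.00        33.2376       132.9506
  5        35.00        32.8111       164.0555
  6        35.00        32.3900       194.3402
  7        35.00        31.9744       223.8206
  8        35.00        31.5640       252.5123
  9        35.00        31.1590       280.4307
  10    2,035.00     1,788.4218    17,884.2182
  Σ                  2,083.8860    19,336.1029
P = 2,083.8860; Macaulay duration = 19,336.1029 / 2,083.8860 = 9.27887 half-year periods = 4.63943 years.
Modified duration = D_Mac / (1 + y) = 4.63943 / 1.013 = 4.57990 years.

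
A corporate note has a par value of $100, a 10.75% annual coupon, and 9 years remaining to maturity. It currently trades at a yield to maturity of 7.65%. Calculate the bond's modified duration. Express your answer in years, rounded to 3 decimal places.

Periodic yield y = 0.0765. First find Macaulay duration:
  t   CF        PV=CF/(1+0.0765)^t    t·PV
  1        10.75         9.9861         9.9861
  2        10.75         9.2764        18.5528
  3        10.75         8.6172        25.8516
  4        10.75         8.0048        32.0193
  5        10.75         7.4360        37.1799
  6        10.75         6.9076        41.4453
  7        10.75         6.4167        44.9167
  8        10.75         5.9607        47.6855
  9       110.75        57.0450       513.4048
  Σ                    119.6504       771.0421
P = 119.6504; Macaulay duration = 771.0421 / 119.6504 = 6.44412 years.
Modified duration = D_Mac / (1 + y) = 6.44412 / 1.0765 = 5.98618 years.

5.986 years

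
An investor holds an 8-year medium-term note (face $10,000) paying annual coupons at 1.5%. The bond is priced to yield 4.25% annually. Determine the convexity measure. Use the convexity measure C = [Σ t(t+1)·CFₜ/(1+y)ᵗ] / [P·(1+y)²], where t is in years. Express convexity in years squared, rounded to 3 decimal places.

With y = 0.0425:
  t   CF        PV=CF/(1+0.0425)^t    t·PV        t(t+1)·PV
  1       150.00       143.8849       143.8849         287.7698
  2       150.00       138.0191       276.0382         828.1145
  3       150.00       132.3924       397.1772       1,588.7088
  4       150.00       126.9951       507.9804       2,539.9022
  5       150.00       121.8179       609.0893       3,654.5356
  6       150.00       116.8517       701.1099       4,907.7696
  7       150.00       112.0879       784.6154       6,276.9236
  8    10,150.00     7,275.4110    58,203.2881     523,829.5929
  Σ                  8,167.4599    61,623.1835     543,913.3170
P = 8,167.4599.
Convexity = Σ t(t+1)·PV / [P·(1+y)²] = 543,913.3170 / (8,167.4599 × 1.086806) = 61.27602.

61.276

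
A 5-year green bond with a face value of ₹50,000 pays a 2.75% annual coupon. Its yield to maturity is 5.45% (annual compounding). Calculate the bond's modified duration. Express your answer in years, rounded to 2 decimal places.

4.48 years

Periodic yield y = 0.0545. First find Macaulay duration:
  t   CF        PV=CF/(1+0.0545)^t    t·PV
  1     1,375.00     1,303.9355     1,303.9355
  2     1,375.00     1,236.5439     2,473.0877
  3     1,375.00     1,172.6353     3,517.9058
  4     1,375.00     1,112.0296     4,448.1185
  5    51,375.00    39,402.0588   197,010.2939
  Σ                 44,227.2031   208,753.3414
P = 44,227.2031; Macaulay duration = 208,753.3414 / 44,227.2031 = 4.72002 years.
Modified duration = D_Mac / (1 + y) = 4.72002 / 1.0545 = 4.47608 years.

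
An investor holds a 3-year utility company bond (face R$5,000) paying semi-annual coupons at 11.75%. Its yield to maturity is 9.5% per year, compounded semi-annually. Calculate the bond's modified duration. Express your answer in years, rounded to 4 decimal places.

2.5064 years

Periodic yield y = 0.0475. First find Macaulay duration:
  t   CF        PV=CF/(1+0.0475)^t    t·PV
  1       293.75       280.4296       280.4296
  2       293.75       267.7132       535.4264
  3       293.75       255.5735       766.7204
  4       293.75       243.9842       975.9369
  5       293.75       232.9205     1,164.6025
  6     5,293.75     4,007.1836    24,043.1014
  Σ                  5,287.8046    27,766.2173
P = 5,287.8046; Macaulay duration = 27,766.2173 / 5,287.8046 = 5.25099 half-year periods = 2.62550 years.
Modified duration = D_Mac / (1 + y) = 2.62550 / 1.0475 = 2.50644 years.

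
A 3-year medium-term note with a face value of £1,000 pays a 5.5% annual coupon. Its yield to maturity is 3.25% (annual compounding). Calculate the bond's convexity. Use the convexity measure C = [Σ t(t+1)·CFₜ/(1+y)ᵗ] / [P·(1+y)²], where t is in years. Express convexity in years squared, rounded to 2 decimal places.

With y = 0.0325:
  t   CF        PV=CF/(1+0.0325)^t    t·PV        t(t+1)·PV
  1        55.00        53.2688        53.2688         106.5375
  2        55.00        51.5920       103.1840         309.5521
  3     1,055.00       958.4783     2,875.4349      11,501.7394
  Σ                  1,063.3391     3,031.8877      11,917.8291
P = 1,063.3391.
Convexity = Σ t(t+1)·PV / [P·(1+y)²] = 11,917.8291 / (1,063.3391 × 1.066056) = 10.51345.

10.51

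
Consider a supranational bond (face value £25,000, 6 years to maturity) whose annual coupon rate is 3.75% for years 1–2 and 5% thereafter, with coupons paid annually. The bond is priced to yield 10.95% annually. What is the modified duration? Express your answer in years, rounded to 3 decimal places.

4.792 years

Periodic yield y = 0.1095. First find Macaulay duration:
  t   CF        PV=CF/(1+0.1095)^t    t·PV
  1       937.50       844.9752       844.9752
  2       937.50       761.5820     1,523.1640
  3     1,250.00       915.2255     2,745.6764
  4     1,250.00       824.8990     3,299.5961
  5     1,250.00       743.4872     3,717.4359
  6    26,250.00    14,072.3124    84,433.8745
  Σ                 18,162.4813    96,564.7220
P = 18,162.4813; Macaulay duration = 96,564.7220 / 18,162.4813 = 5.31671 years.
Modified duration = D_Mac / (1 + y) = 5.31671 / 1.1095 = 4.79199 years.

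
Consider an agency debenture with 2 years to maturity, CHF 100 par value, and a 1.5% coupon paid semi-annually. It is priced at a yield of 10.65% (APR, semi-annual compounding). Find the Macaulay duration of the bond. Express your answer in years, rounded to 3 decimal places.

1.975 years

Periodic yield y = 0.05325. Discount each cash flow and weight by its period:
  t   CF        PV=CF/(1+0.05325)^t    t·PV
  1         0.75         0.7121         0.7121
  2         0.75         0.6761         1.3522
  3         0.75         0.6419         1.9257
  4       100.75        81.8689       327.4758
  Σ                     83.8990       331.4657
Price P = Σ PV = 83.8990.
Macaulay duration = Σ(t·PV) / P = 331.4657 / 83.8990 = 3.95077 half-year periods.
In years: 3.95077 / 2 = 1.97539 years.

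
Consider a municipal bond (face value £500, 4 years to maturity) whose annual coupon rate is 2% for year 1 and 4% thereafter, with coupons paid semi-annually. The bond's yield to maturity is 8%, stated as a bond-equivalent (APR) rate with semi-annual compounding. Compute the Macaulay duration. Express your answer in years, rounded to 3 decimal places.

3.778 years

Periodic yield y = 0.04. Discount each cash flow and weight by its period:
  t   CF        PV=CF/(1+0.04)^t    t·PV
  1         5.00         4.8077         4.8077
  2         5.00         4.6228         9.2456
  3        10.00         8.8900        26.6699
  4        10.00         8.5480        34.1922
  5        10.00         8.2193        41.0964
  6        10.00         7.9031        47.4189
  7        10.00         7.5992        53.1942
  8       510.00       372.6520     2,981.2160
  Σ                    423.2421     3,197.8408
Price P = Σ PV = 423.2421.
Macaulay duration = Σ(t·PV) / P = 3,197.8408 / 423.2421 = 7.55558 half-year periods.
In years: 7.55558 / 2 = 3.77779 years.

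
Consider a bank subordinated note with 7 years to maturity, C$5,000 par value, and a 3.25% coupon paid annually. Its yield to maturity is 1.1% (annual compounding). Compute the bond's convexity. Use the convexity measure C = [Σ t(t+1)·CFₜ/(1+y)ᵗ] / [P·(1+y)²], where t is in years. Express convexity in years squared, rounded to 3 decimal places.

With y = 0.011:
  t   CF        PV=CF/(1+0.011)^t    t·PV        t(t+1)·PV
  1       162.50       160.7319       160.7319         321.4639
  2       162.50       158.9831       317.9663         953.8988
  3       162.50       157.2533       471.7600       1,887.0402
  4       162.50       155.5424       622.1695       3,110.8476
  5       162.50       153.8500       769.2502       4,615.5009
  6       162.50       152.1761       913.0566       6,391.3959
  7     5,162.50     4,781.9164    33,473.4145     267,787.3161
  Σ                  5,720.4533    36,728.3490     285,067.4634
P = 5,720.4533.
Convexity = Σ t(t+1)·PV / [P·(1+y)²] = 285,067.4634 / (5,720.4533 × 1.022121) = 48.75452.

48.755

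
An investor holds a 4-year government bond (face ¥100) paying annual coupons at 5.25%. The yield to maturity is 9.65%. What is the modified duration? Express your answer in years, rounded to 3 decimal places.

3.361 years

Periodic yield y = 0.0965. First find Macaulay duration:
  t   CF        PV=CF/(1+0.0965)^t    t·PV
  1         5.25         4.7880         4.7880
  2         5.25         4.3666         8.7332
  3         5.25         3.9823        11.9469
  4       105.25        72.8094       291.2377
  Σ                     85.9463       316.7057
P = 85.9463; Macaulay duration = 316.7057 / 85.9463 = 3.68493 years.
Modified duration = D_Mac / (1 + y) = 3.68493 / 1.0965 = 3.36063 years.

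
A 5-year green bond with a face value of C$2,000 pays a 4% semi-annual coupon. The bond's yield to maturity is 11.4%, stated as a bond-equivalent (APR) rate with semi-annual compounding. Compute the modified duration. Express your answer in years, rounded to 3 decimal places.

4.247 years

Periodic yield y = 0.057. First find Macaulay duration:
  t   CF        PV=CF/(1+0.057)^t    t·PV
  1        40.00        37.8430        37.8430
  2        40.00        35.8022        71.6044
  3        40.00        33.8715       101.6146
  4        40.00        32.0450       128.1799
  5        40.00        30.3169       151.5846
  6        40.00        28.6820       172.0923
  7        40.00        27.1353       189.9473
  8        40.00        25.6720       205.3762
  9        40.00        24.2876       218.5887
  10    2,040.00     1,171.8723    11,718.7232
  Σ                  1,447.5280    12,995.5541
P = 1,447.5280; Macaulay duration = 12,995.5541 / 1,447.5280 = 8.97776 half-year periods = 4.48888 years.
Modified duration = D_Mac / (1 + y) = 4.48888 / 1.057 = 4.24681 years.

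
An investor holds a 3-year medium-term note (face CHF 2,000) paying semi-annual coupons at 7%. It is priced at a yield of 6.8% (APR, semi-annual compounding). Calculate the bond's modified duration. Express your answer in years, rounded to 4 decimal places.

Periodic yield y = 0.034. First find Macaulay duration:
  t   CF        PV=CF/(1+0.034)^t    t·PV
  1        70.00        67.6983        67.6983
  2        70.00        65.4722       130.9444
  3        70.00        63.3193       189.9580
  4        70.00        61.2373       244.9491
  5        70.00        59.2237       296.1184
  6     2,070.00     1,693.7414    10,162.4486
  Σ                  2,010.6922    11,092.1168
P = 2,010.6922; Macaulay duration = 11,092.1168 / 2,010.6922 = 5.51657 half-year periods = 2.75828 years.
Modified duration = D_Mac / (1 + y) = 2.75828 / 1.034 = 2.66759 years.

2.6676 years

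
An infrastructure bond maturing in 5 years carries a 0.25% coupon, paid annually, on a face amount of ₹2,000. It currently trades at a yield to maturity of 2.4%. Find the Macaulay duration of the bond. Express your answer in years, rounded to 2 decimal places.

Periodic yield y = 0.024. Discount each cash flow and weight by its year:
  t   CF        PV=CF/(1+0.024)^t    t·PV
  1         5.00         4.8828         4.8828
  2         5.00         4.7684         9.5367
  3         5.00         4.6566        13.9698
  4         5.00         4.5475        18.1899
  5     2,005.00     1,780.7977     8,903.9887
  Σ                  1,799.6530     8,950.5679
Price P = Σ PV = 1,799.6530.
Macaulay duration = Σ(t·PV) / P = 8,950.5679 / 1,799.6530 = 4.97350 years.

4.97 years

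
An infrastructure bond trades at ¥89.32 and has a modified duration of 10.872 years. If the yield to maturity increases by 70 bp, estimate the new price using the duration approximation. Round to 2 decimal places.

¥82.52

Duration approximation: ΔP/P ≈ -D_mod · Δy = -10.872 × (+0.007) = -0.076104.
New price ≈ 89.32 × (1 - 0.076104) = 82.52239072.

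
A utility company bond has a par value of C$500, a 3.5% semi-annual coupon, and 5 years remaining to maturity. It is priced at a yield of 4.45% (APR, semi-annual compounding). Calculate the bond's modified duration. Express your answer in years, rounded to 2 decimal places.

Periodic yield y = 0.02225. First find Macaulay duration:
  t   CF        PV=CF/(1+0.02225)^t    t·PV
  1         8.75         8.5596         8.5596
  2         8.75         8.3732        16.7465
  3         8.75         8.1910        24.5730
  4         8.75         8.0127        32.0509
  5         8.75         7.8383        39.1916
  6         8.75         7.6677        46.0062
  7         8.75         7.5008        52.5057
  8         8.75         7.3376        58.7004
  9         8.75         7.1778        64.6006
  10      508.75       408.2566     4,082.5661
  Σ                    478.9153     4,425.5005
P = 478.9153; Macaulay duration = 4,425.5005 / 478.9153 = 9.24067 half-year periods = 4.62034 years.
Modified duration = D_Mac / (1 + y) = 4.62034 / 1.02225 = 4.51977 years.

4.52 years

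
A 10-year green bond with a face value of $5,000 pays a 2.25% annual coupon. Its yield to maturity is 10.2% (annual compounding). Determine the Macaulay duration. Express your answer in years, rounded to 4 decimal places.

Periodic yield y = 0.102. Discount each cash flow and weight by its year:
  t   CF        PV=CF/(1+0.102)^t    t·PV
  1       112.50       102.0871       102.0871
  2       112.50        92.6380       185.2761
  3       112.50        84.0636       252.1907
  4       112.50        76.2827       305.1309
  5       112.50        69.2221       346.1103
  6       112.50        62.8149       376.8896
  7       112.50        57.0009       399.0060
  8       112.50        51.7249       413.7993
  9       112.50        46.9373       422.4358
  10    5,112.50     1,935.6079    19,356.0785
  Σ                  2,578.3794    22,159.0043
Price P = Σ PV = 2,578.3794.
Macaulay duration = Σ(t·PV) / P = 22,159.0043 / 2,578.3794 = 8.59416 years.

8.5942 years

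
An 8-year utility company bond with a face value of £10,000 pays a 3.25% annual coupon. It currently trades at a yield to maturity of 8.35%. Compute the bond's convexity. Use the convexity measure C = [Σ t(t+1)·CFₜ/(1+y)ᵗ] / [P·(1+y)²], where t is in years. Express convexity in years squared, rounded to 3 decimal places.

With y = 0.0835:
  t   CF        PV=CF/(1+0.0835)^t    t·PV        t(t+1)·PV
  1       325.00       299.9539       299.9539         599.9077
  2       325.00       276.8379       553.6758       1,661.0273
  3       325.00       255.5034       766.5101       3,066.0403
  4       325.00       235.8130       943.2519       4,716.2595
  5       325.00       217.6400     1,088.2002       6,529.2010
  6       325.00       200.8676     1,205.2055       8,436.4387
  7       325.00       185.3877     1,297.7140      10,381.7120
  8    10,325.00     5,435.7407    43,485.9260     391,373.3336
  Σ                  7,107.7442    49,640.4373     426,763.9203
P = 7,107.7442.
Convexity = Σ t(t+1)·PV / [P·(1+y)²] = 426,763.9203 / (7,107.7442 × 1.173972) = 51.14440.

51.144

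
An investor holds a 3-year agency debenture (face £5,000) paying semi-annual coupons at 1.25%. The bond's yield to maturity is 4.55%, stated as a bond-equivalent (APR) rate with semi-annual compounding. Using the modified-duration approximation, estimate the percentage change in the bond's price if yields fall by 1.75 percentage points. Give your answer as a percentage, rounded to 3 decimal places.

Periodic yield y = 0.02275. Modified duration first:
  t   CF        PV=CF/(1+0.02275)^t    t·PV
  1        31.25        30.5549        30.5549
  2        31.25        29.8752        59.7504
  3        31.25        29.2107        87.6320
  4        31.25        28.5609       114.2436
  5        31.25        27.9256       139.6280
  6     5,031.25     4,396.0130    26,376.0780
  Σ                  4,542.1403    26,807.8870
P = 4,542.1403; D_Mac = 5.90204 half-year periods = 2.95102 yrs; D_mod = 2.95102/(1+0.02275) = 2.88538 yrs.
ΔP/P ≈ -D_mod · Δy = -2.88538 × (-0.0175) = +0.050494 = +5.0494%.

+5.049%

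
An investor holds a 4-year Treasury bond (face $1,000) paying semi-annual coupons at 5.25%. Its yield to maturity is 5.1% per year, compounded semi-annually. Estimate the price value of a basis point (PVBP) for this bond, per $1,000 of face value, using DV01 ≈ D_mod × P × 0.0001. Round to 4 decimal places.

Periodic yield y = 0.0255.
  t   CF        PV=CF/(1+0.0255)^t    t·PV
  1        26.25        25.5973        25.5973
  2        26.25        24.9608        49.9215
  3        26.25        24.3401        73.0203
  4        26.25        23.7349        94.9394
  5        26.25        23.1447       115.7233
  6        26.25        22.5692       135.4149
  7        26.25        22.0080       154.0557
  8     1,026.25       839.0114     6,712.0911
  Σ                  1,005.3662     7,360.7635
P = 1,005.3662; D_Mac = 7.32148 half-year periods = 3.66074 yrs; D_mod = 3.56971 yrs.
DV01 ≈ 3.56971 × 1,005.3662 × 0.0001 = 0.358887.

$0.3589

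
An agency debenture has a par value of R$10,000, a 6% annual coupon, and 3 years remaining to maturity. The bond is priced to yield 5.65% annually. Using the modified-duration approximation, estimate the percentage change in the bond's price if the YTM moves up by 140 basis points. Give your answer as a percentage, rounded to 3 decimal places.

Periodic yield y = 0.0565. Modified duration first:
  t   CF        PV=CF/(1+0.0565)^t    t·PV
  1       600.00       567.9129       567.9129
  2       600.00       537.5418     1,075.0836
  3    10,600.00     8,988.7098    26,966.1295
  Σ                 10,094.1646    28,609.1260
P = 10,094.1646; D_Mac = 2.83422 yrs; D_mod = 2.83422/(1+0.0565) = 2.68265 yrs.
ΔP/P ≈ -D_mod · Δy = -2.68265 × (+0.014) = -0.037557 = -3.7557%.

-3.756%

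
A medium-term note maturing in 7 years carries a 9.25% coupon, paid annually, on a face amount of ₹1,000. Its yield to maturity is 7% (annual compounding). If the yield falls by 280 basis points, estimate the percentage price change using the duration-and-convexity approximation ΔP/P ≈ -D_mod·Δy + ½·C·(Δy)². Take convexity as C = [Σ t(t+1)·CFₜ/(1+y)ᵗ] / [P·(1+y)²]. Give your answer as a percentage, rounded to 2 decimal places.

+15.91%

With y = 0.07:
  t   CF        PV=CF/(1+0.07)^t    t·PV        t(t+1)·PV
  1        92.50        86.4486        86.4486         172.8972
  2        92.50        80.7931       161.5862         484.7585
  3        92.50        75.5076       226.5227         906.0906
  4        92.50        70.5678       282.2712       1,411.3561
  5        92.50        65.9512       329.7561       1,978.5366
  6        92.50        61.6367       369.8199       2,588.7395
  7     1,092.50       680.3541     4,762.4787      38,099.8292
  Σ                  1,121.2590     6,218.8833      45,642.2079
P = 1,121.2590; D_Mac = 5.54634 yrs; D_mod = 5.18350 yrs; C = 35.55438.
Duration effect: -5.18350 × (-0.028) = +0.145138
Convexity effect: 0.5 × 35.55438 × (-0.028)² = +0.0139373
ΔP/P ≈ +0.145138 + 0.0139373 = +0.159075 = +15.9075%.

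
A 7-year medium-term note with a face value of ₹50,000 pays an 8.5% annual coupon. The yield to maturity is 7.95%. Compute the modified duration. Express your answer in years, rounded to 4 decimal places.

5.1653 years

Periodic yield y = 0.0795. First find Macaulay duration:
  t   CF        PV=CF/(1+0.0795)^t    t·PV
  1     4,250.00     3,937.0079     3,937.0079
  2     4,250.00     3,647.0661     7,294.1322
  3     4,250.00     3,378.4772    10,135.4315
  4     4,250.00     3,129.6685    12,518.6741
  5     4,250.00     2,899.1834    14,495.9172
  6     4,250.00     2,685.6725    16,114.0349
  7    54,250.00    31,757.1277   222,299.8941
  Σ                 51,434.2034   286,795.0921
P = 51,434.2034; Macaulay duration = 286,795.0921 / 51,434.2034 = 5.57596 years.
Modified duration = D_Mac / (1 + y) = 5.57596 / 1.0795 = 5.16532 years.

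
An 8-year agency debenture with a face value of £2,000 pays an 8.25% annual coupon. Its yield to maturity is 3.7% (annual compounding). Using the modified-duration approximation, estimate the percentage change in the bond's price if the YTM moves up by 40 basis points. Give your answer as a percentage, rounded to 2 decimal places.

Periodic yield y = 0.037. Modified duration first:
  t   CF        PV=CF/(1+0.037)^t    t·PV
  1       165.00       159.1128       159.1128
  2       165.00       153.4357       306.8714
  3       165.00       147.9611       443.8834
  4       165.00       142.6819       570.7276
  5       165.00       137.5910       687.9552
  6       165.00       132.6818       796.0909
  7       165.00       127.9477       895.6342
  8     2,165.00     1,618.9292    12,951.4334
  Σ                  2,620.3414    16,811.7091
P = 2,620.3414; D_Mac = 6.41585 yrs; D_mod = 6.41585/(1+0.037) = 6.18693 yrs.
ΔP/P ≈ -D_mod · Δy = -6.18693 × (+0.004) = -0.024748 = -2.4748%.

-2.47%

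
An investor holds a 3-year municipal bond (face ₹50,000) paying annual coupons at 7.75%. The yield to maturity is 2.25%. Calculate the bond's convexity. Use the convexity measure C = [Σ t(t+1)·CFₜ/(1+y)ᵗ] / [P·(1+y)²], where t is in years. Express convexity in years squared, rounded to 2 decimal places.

10.48

With y = 0.0225:
  t   CF        PV=CF/(1+0.0225)^t    t·PV        t(t+1)·PV
  1     3,875.00     3,789.7311     3,789.7311       7,579.4621
  2     3,875.00     3,706.3384     7,412.6769      22,238.0306
  3    53,875.00    50,396.1469   151,188.4407     604,753.7627
  Σ                 57,892.2164   162,390.8486     634,571.2554
P = 57,892.2164.
Convexity = Σ t(t+1)·PV / [P·(1+y)²] = 634,571.2554 / (57,892.2164 × 1.045506) = 10.48416.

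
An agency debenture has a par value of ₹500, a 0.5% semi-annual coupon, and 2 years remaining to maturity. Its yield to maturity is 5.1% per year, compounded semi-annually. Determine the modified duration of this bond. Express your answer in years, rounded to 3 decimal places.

1.943 years

Periodic yield y = 0.0255. First find Macaulay duration:
  t   CF        PV=CF/(1+0.0255)^t    t·PV
  1         1.25         1.2189         1.2189
  2         1.25         1.1886         2.3772
  3         1.25         1.1591         3.4772
  4       501.25       453.2228     1,812.8911
  Σ                    456.7894     1,819.9644
P = 456.7894; Macaulay duration = 1,819.9644 / 456.7894 = 3.98425 half-year periods = 1.99213 years.
Modified duration = D_Mac / (1 + y) = 1.99213 / 1.0255 = 1.94259 years.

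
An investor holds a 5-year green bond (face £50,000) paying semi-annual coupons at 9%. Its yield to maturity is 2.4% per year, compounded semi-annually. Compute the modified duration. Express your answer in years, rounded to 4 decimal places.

Periodic yield y = 0.012. First find Macaulay duration:
  t   CF        PV=CF/(1+0.012)^t    t·PV
  1     2,250.00     2,223.3202     2,223.3202
  2     2,250.00     2,196.9567     4,393.9134
  3     2,250.00     2,170.9058     6,512.7174
  4     2,250.00     2,145.1638     8,580.6554
  5     2,250.00     2,119.7271    10,598.6356
  6     2,250.00     2,094.5920    12,567.5521
  7     2,250.00     2,069.7550    14,488.2847
  8     2,250.00     2,045.2124    16,361.6992
  9     2,250.00     2,020.9609    18,188.6479
  10   52,250.00    46,374.7060   463,747.0604
  Σ                 65,461.2999   557,662.4862
P = 65,461.2999; Macaulay duration = 557,662.4862 / 65,461.2999 = 8.51896 half-year periods = 4.25948 years.
Modified duration = D_Mac / (1 + y) = 4.25948 / 1.012 = 4.20897 years.

4.2090 years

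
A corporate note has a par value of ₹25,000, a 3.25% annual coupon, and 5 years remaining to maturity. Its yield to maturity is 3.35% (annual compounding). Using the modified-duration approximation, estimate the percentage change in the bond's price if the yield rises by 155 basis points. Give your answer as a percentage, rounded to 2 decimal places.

Periodic yield y = 0.0335. Modified duration first:
  t   CF        PV=CF/(1+0.0335)^t    t·PV
  1       812.50       786.1635       786.1635
  2       812.50       760.6807     1,521.3614
  3       812.50       736.0239     2,208.0718
  4       812.50       712.1663     2,848.6654
  5    25,812.50    21,891.6081   109,458.0403
  Σ                 24,886.6426   116,822.3024
P = 24,886.6426; D_Mac = 4.69418 yrs; D_mod = 4.69418/(1+0.0335) = 4.54202 yrs.
ΔP/P ≈ -D_mod · Δy = -4.54202 × (+0.0155) = -0.070401 = -7.0401%.

-7.04%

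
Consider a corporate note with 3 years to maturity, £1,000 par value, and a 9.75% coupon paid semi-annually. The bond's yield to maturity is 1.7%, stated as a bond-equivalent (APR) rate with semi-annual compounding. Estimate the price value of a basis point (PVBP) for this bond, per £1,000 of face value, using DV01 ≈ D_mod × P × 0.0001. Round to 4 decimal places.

Periodic yield y = 0.0085.
  t   CF        PV=CF/(1+0.0085)^t    t·PV
  1        48.75        48.3391        48.3391
  2        48.75        47.9317        95.8634
  3        48.75        47.5277       142.5831
  4        48.75        47.1271       188.5085
  5        48.75        46.7299       233.6496
  6     1,048.75       996.8196     5,980.9175
  Σ                  1,234.4752     6,689.8613
P = 1,234.4752; D_Mac = 5.41919 half-year periods = 2.70960 yrs; D_mod = 2.68676 yrs.
DV01 ≈ 2.68676 × 1,234.4752 × 0.0001 = 0.331674.

£0.3317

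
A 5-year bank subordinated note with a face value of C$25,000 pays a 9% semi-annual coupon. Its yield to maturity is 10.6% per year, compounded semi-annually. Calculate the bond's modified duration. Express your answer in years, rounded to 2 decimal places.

3.90 years

Periodic yield y = 0.053. First find Macaulay duration:
  t   CF        PV=CF/(1+0.053)^t    t·PV
  1     1,125.00     1,068.3761     1,068.3761
  2     1,125.00     1,014.6022     2,029.2043
  3     1,125.00       963.5348     2,890.6044
  4     1,125.00       915.0378     3,660.1512
  5     1,125.00       868.9818     4,344.9089
  6     1,125.00       825.2438     4,951.4631
  7     1,125.00       783.7074     5,485.9515
  8     1,125.00       744.2615     5,954.0920
  9     1,125.00       706.8010     6,361.2094
  10   26,125.00    15,587.3608   155,873.6077
  Σ                 23,477.9071   192,619.5685
P = 23,477.9071; Macaulay duration = 192,619.5685 / 23,477.9071 = 8.20429 half-year periods = 4.10215 years.
Modified duration = D_Mac / (1 + y) = 4.10215 / 1.053 = 3.89567 years.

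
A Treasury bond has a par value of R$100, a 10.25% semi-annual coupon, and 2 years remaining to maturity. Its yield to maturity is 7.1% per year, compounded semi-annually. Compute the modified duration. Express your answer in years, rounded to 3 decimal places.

Periodic yield y = 0.0355. First find Macaulay duration:
  t   CF        PV=CF/(1+0.0355)^t    t·PV
  1        5.125         4.9493         4.9493
  2        5.125         4.7796         9.5592
  3        5.125         4.6158        13.8473
  4      105.125        91.4336       365.7342
  Σ                    105.7782       394.0900
P = 105.7782; Macaulay duration = 394.0900 / 105.7782 = 3.72562 half-year periods = 1.86281 years.
Modified duration = D_Mac / (1 + y) = 1.86281 / 1.0355 = 1.79895 years.

1.799 years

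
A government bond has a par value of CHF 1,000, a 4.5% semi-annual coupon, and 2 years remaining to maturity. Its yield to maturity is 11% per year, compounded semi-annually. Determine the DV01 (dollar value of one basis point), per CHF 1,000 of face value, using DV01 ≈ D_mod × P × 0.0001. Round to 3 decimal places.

CHF 0.162

Periodic yield y = 0.055.
  t   CF        PV=CF/(1+0.055)^t    t·PV
  1        22.50        21.3270        21.3270
  2        22.50        20.2152        40.4304
  3        22.50        19.1613        57.4839
  4     1,022.50       825.3791     3,301.5165
  Σ                    886.0826     3,420.7578
P = 886.0826; D_Mac = 3.86054 half-year periods = 1.93027 yrs; D_mod = 1.82964 yrs.
DV01 ≈ 1.82964 × 886.0826 × 0.0001 = 0.162121.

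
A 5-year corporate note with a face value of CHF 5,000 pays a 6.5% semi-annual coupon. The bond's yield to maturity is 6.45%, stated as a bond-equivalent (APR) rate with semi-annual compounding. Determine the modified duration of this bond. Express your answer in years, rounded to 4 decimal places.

Periodic yield y = 0.03225. First find Macaulay duration:
  t   CF        PV=CF/(1+0.03225)^t    t·PV
  1       162.50       157.4231       157.4231
  2       162.50       152.5048       305.0096
  3       162.50       147.7402       443.2206
  4       162.50       143.1244       572.4978
  5       162.50       138.6529       693.2644
  6       162.50       134.3210       805.9262
  7       162.50       130.1245       910.8716
  8       162.50       126.0591     1,008.4729
  9       162.50       122.1207     1,099.0864
  10    5,162.50     3,758.4705    37,584.7053
  Σ                  5,010.5414    43,580.4779
P = 5,010.5414; Macaulay duration = 43,580.4779 / 5,010.5414 = 8.69776 half-year periods = 4.34888 years.
Modified duration = D_Mac / (1 + y) = 4.34888 / 1.03225 = 4.21301 years.

4.2130 years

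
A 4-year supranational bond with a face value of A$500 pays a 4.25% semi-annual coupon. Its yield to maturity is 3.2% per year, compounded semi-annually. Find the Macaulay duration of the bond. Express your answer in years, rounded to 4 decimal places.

3.7269 years

Periodic yield y = 0.016. Discount each cash flow and weight by its period:
  t   CF        PV=CF/(1+0.016)^t    t·PV
  1       10.625        10.4577        10.4577
  2       10.625        10.2930        20.5860
  3       10.625        10.1309        30.3927
  4       10.625         9.9714        39.8854
  5       10.625         9.8143        49.0716
  6       10.625         9.6598        57.9586
  7       10.625         9.5076        66.5535
  8      510.625       449.7306     3,597.8446
  Σ                    519.5652     3,872.7501
Price P = Σ PV = 519.5652.
Macaulay duration = Σ(t·PV) / P = 3,872.7501 / 519.5652 = 7.45383 half-year periods.
In years: 7.45383 / 2 = 3.72691 years.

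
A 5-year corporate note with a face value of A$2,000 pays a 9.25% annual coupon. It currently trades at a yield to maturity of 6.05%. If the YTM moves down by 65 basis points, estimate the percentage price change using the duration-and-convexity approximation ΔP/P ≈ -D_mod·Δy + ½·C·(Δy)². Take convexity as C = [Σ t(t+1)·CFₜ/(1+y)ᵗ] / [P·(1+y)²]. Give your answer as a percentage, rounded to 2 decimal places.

With y = 0.0605:
  t   CF        PV=CF/(1+0.0605)^t    t·PV        t(t+1)·PV
  1       185.00       174.4460       174.4460         348.8920
  2       185.00       164.4941       328.9882         986.9647
  3       185.00       155.1100       465.3299       1,861.3196
  4       185.00       146.2612       585.0447       2,925.2234
  5     2,185.00     1,628.9137     8,144.5685      48,867.4111
  Σ                  2,269.2250     9,698.3774      54,989.8109
P = 2,269.2250; D_Mac = 4.27387 yrs; D_mod = 4.03005 yrs; C = 21.54683.
Duration effect: -4.03005 × (-0.0065) = +0.026195
Convexity effect: 0.5 × 21.54683 × (-0.0065)² = +0.0004552
ΔP/P ≈ +0.026195 + 0.0004552 = +0.026651 = +2.6651%.

+2.67%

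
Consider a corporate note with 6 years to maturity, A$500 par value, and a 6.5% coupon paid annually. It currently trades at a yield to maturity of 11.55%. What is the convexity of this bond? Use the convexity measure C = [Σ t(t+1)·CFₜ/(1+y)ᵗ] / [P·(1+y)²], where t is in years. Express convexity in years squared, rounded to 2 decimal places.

26.64

With y = 0.1155:
  t   CF        PV=CF/(1+0.1155)^t    t·PV        t(t+1)·PV
  1        32.50        29.1349        29.1349          58.2698
  2        32.50        26.1183        52.2365         156.7095
  3        32.50        23.4139        70.2418         280.9674
  4        32.50        20.9896        83.9586         419.7929
  5        32.50        18.8164        94.0818         564.4906
  6       532.50       276.3772     1,658.2630      11,607.8411
  Σ                    394.8503     1,987.9166      13,088.0714
P = 394.8503.
Convexity = Σ t(t+1)·PV / [P·(1+y)²] = 13,088.0714 / (394.8503 × 1.244340) = 26.63815.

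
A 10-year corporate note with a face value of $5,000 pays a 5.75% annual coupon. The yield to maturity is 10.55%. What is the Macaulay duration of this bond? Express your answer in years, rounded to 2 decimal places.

7.42 years

Periodic yield y = 0.1055. Discount each cash flow and weight by its year:
  t   CF        PV=CF/(1+0.1055)^t    t·PV
  1       287.50       260.0633       260.0633
  2       287.50       235.2450       470.4899
  3       287.50       212.7951       638.3853
  4       287.50       192.4876       769.9506
  5       287.50       174.1182       870.5909
  6       287.50       157.5017       945.0105
  7       287.50       142.4710       997.2973
  8       287.50       128.8748     1,030.9981
  9       287.50       116.5760     1,049.1839
  10    5,287.50     1,939.3800    19,393.7999
  Σ                  3,559.5128    26,425.7698
Price P = Σ PV = 3,559.5128.
Macaulay duration = Σ(t·PV) / P = 26,425.7698 / 3,559.5128 = 7.42399 years.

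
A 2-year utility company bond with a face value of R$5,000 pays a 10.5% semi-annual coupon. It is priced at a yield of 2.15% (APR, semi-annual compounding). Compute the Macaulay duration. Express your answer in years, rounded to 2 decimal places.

Periodic yield y = 0.01075. Discount each cash flow and weight by its period:
  t   CF        PV=CF/(1+0.01075)^t    t·PV
  1       262.50       259.7081       259.7081
  2       262.50       256.9460       513.8919
  3       262.50       254.2132       762.6395
  4     5,262.50     5,042.1656    20,168.6626
  Σ                  5,813.0329    21,704.9022
Price P = Σ PV = 5,813.0329.
Macaulay duration = Σ(t·PV) / P = 21,704.9022 / 5,813.0329 = 3.73383 half-year periods.
In years: 3.73383 / 2 = 1.86692 years.

1.87 years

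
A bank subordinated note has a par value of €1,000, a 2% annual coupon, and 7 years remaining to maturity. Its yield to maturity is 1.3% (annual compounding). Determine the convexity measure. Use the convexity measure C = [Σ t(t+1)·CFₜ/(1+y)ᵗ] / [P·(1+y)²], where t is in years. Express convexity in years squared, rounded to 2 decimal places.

With y = 0.013:
  t   CF        PV=CF/(1+0.013)^t    t·PV        t(t+1)·PV
  1        20.00        19.7433        19.7433          39.4867
  2        20.00        19.4900        38.9799         116.9398
  3        20.00        19.2398        57.7195         230.8782
  4        20.00        18.9929        75.9718         379.8588
  5        20.00        18.7492        93.7460         562.4760
  6        20.00        18.5086       111.0515         777.3608
  7     1,020.00       931.8243     6,522.7704      52,182.1635
  Σ                  1,046.5482     6,919.9826      54,289.1638
P = 1,046.5482.
Convexity = Σ t(t+1)·PV / [P·(1+y)²] = 54,289.1638 / (1,046.5482 × 1.026169) = 50.55161.

50.55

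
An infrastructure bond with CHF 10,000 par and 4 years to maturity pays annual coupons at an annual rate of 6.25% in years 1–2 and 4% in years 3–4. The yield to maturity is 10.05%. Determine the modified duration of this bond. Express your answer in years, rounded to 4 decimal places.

3.3092 years

Periodic yield y = 0.1005. First find Macaulay duration:
  t   CF        PV=CF/(1+0.1005)^t    t·PV
  1       625.00       567.9237       567.9237
  2       625.00       516.0597     1,032.1193
  3       400.00       300.1165       900.3495
  4    10,400.00     7,090.4394    28,361.7577
  Σ                  8,474.5393    30,862.1502
P = 8,474.5393; Macaulay duration = 30,862.1502 / 8,474.5393 = 3.64175 years.
Modified duration = D_Mac / (1 + y) = 3.64175 / 1.1005 = 3.30918 years.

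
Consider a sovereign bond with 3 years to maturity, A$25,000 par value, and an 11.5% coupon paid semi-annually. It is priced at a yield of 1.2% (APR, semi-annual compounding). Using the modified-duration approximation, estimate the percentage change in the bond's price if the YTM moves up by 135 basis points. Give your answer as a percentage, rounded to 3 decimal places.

Periodic yield y = 0.006. Modified duration first:
  t   CF        PV=CF/(1+0.006)^t    t·PV
  1     1,437.50     1,428.9264     1,428.9264
  2     1,437.50     1,420.4040     2,840.8080
  3     1,437.50     1,411.9324     4,235.7973
  4     1,437.50     1,403.5114     5,614.0454
  5     1,437.50     1,395.1405     6,975.7026
  6    26,437.50    25,505.4212   153,032.5274
  Σ                 32,565.3360   174,127.8071
P = 32,565.3360; D_Mac = 5.34703 half-year periods = 2.67351 yrs; D_mod = 2.67351/(1+0.006) = 2.65757 yrs.
ΔP/P ≈ -D_mod · Δy = -2.65757 × (+0.0135) = -0.035877 = -3.5877%.

-3.588%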